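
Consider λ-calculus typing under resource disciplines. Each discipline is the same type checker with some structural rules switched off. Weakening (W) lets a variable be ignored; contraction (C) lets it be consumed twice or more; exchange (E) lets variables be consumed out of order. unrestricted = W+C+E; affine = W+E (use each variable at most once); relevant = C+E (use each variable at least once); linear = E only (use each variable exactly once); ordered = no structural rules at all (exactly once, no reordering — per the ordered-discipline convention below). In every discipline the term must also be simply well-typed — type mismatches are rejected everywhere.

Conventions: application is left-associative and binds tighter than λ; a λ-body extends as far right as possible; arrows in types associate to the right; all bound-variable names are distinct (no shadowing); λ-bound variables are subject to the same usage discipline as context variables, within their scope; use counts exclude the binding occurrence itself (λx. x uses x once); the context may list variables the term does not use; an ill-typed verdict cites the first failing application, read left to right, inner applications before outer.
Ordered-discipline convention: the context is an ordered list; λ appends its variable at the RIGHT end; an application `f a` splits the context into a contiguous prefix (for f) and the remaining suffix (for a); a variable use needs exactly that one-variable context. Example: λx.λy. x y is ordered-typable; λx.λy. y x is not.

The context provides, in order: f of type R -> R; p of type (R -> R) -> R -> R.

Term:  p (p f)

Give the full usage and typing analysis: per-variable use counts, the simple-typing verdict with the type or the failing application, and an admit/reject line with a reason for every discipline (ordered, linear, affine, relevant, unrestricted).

use counts: f=1, p=2
left-to-right use order: p, p, f
typing: ✓ — R -> R
ordered: ✗, repeated use of p ×2
linear: ✗, repeated use of p ×2
affine: ✗, repeated use of p ×2
relevant: ✓, f, p: all used, weakening unneeded
unrestricted: ✓, typability at R -> R is all that's needed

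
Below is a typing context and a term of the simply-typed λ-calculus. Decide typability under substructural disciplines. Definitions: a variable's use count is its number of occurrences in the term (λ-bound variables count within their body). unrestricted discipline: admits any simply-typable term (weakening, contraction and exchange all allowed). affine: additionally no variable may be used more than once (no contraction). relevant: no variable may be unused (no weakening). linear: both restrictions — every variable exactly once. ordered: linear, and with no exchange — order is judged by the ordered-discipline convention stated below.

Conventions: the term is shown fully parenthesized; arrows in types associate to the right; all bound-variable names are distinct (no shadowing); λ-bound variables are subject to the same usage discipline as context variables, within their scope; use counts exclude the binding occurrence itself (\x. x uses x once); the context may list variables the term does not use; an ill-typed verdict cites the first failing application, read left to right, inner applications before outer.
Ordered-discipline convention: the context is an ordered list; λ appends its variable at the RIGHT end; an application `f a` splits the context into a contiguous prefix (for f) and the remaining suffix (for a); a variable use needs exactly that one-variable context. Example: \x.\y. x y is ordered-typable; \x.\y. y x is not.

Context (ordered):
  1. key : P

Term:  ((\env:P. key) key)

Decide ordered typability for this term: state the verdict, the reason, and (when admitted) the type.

no — uses contraction: key ×2; env never used (weakening)
counts: key=2, env (λ-bound)=0
order of uses: key, key
typing: ✓ — P
all disciplines: ordered ✗ · linear ✗ · affine ✗ · relevant ✗ · unrestricted ✓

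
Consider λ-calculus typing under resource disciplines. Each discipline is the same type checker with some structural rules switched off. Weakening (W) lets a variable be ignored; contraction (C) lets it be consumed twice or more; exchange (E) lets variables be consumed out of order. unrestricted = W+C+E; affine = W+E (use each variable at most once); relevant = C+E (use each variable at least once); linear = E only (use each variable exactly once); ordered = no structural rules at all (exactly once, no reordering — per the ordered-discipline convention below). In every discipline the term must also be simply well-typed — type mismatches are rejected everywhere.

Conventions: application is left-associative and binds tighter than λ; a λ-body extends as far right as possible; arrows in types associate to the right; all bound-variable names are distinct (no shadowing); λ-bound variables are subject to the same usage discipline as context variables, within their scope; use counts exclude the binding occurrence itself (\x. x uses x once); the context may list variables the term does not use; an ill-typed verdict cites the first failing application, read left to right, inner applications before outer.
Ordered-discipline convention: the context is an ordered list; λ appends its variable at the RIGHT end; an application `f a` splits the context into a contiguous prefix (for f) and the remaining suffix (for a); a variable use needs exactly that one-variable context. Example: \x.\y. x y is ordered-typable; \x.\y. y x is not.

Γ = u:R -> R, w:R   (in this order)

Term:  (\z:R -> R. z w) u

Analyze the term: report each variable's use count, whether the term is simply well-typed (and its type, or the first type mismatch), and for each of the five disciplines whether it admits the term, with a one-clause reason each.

use counts: u: 1, w: 1, z (λ-bound): 1
use order (left to right): z, w, u
typing: the term checks, with type R
ordered: ✗, needs exchange: uses follow z, w, u
linear: ✓, single use per variable (u, w, z)
affine: ✓, no duplicate uses among u, w, z
relevant: ✓, u, w, z: all used, weakening unneeded
unrestricted: ✓, well-typed at R; no restrictions here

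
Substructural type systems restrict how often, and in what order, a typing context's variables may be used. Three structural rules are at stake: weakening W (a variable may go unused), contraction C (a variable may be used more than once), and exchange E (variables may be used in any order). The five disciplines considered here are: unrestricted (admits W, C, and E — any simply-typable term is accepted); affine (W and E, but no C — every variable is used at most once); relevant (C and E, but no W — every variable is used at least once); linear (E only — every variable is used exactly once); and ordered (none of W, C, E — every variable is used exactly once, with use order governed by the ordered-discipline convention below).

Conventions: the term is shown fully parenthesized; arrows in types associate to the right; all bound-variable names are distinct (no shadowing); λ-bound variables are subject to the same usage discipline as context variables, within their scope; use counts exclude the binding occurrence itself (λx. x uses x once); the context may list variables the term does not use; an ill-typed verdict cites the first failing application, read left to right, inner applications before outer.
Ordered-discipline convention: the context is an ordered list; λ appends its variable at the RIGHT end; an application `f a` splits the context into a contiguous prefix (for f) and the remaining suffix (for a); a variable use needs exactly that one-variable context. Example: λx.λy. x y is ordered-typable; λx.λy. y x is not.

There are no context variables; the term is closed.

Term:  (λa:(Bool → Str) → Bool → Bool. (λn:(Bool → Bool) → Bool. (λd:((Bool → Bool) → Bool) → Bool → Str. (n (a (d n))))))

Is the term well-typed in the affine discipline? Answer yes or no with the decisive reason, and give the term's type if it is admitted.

no — n ×2 used more than once (contraction)
use counts: a (λ-bound): 1; n (λ-bound): 2; d (λ-bound): 1
uses in reading order: n, a, d, n
typing: the term checks, with type ((Bool → Str) → Bool → Bool) → ((Bool → Bool) → Bool) → (((Bool → Bool) → Bool) → Bool → Str) → Bool
per-discipline verdicts: ordered ✗; linear ✗; affine ✗; relevant ✓; unrestricted ✓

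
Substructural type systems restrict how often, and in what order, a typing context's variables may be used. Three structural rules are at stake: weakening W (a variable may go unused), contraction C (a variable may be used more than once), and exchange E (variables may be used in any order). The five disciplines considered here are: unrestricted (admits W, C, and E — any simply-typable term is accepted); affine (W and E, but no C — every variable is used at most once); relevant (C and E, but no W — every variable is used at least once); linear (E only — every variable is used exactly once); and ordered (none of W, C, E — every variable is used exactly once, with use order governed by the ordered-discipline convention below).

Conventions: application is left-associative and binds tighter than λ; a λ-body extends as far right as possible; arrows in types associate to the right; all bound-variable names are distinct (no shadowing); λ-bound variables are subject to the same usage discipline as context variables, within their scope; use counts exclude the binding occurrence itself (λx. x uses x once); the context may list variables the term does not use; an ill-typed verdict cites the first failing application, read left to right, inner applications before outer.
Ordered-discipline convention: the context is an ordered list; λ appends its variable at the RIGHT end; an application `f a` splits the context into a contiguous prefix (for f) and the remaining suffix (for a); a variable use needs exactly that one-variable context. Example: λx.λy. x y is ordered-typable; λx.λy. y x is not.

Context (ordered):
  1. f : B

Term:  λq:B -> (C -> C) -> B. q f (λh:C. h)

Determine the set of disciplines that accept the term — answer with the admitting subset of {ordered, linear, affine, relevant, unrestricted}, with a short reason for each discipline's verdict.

admitting disciplines: linear, affine, relevant, unrestricted
use counts: f ×1, q (λ-bound) ×1, h (λ-bound) ×1
uses in reading order: q, f, h
typing: well-typed at (B -> (C -> C) -> B) -> B
ordered ✗ (needs exchange: uses follow q, f, h)
linear ✓ (f, q, h: one use apiece)
affine ✓ (none of f, q, h used more than once)
relevant ✓ (f, q, h: all used, weakening unneeded)
unrestricted ✓ (type-checks ((B -> (C -> C) -> B) -> B) and nothing is barred)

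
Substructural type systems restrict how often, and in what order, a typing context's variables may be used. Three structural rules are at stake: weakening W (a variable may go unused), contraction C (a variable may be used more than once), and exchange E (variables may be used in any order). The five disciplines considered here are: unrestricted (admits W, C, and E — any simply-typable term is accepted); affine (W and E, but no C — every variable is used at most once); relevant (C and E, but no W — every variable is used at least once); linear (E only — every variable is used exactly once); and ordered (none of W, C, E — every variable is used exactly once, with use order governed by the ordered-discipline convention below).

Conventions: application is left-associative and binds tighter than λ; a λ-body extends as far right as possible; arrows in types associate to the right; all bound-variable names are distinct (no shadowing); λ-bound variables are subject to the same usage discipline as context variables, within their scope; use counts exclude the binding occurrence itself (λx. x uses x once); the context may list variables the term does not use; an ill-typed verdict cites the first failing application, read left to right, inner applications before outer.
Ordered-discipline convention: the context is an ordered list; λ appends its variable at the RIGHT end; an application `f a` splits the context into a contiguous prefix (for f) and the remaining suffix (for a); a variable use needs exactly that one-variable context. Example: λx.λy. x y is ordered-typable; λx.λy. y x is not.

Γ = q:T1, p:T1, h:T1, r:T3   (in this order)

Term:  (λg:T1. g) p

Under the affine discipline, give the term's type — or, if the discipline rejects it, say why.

term : T1
counts: q: 0, p: 1, h: 0, r: 0, g (λ-bound): 1
use order (left to right): g, p
typing: well-typed — term : T1
per-discipline verdicts: ordered ✗, linear ✗, affine ✓, relevant ✗, unrestricted ✓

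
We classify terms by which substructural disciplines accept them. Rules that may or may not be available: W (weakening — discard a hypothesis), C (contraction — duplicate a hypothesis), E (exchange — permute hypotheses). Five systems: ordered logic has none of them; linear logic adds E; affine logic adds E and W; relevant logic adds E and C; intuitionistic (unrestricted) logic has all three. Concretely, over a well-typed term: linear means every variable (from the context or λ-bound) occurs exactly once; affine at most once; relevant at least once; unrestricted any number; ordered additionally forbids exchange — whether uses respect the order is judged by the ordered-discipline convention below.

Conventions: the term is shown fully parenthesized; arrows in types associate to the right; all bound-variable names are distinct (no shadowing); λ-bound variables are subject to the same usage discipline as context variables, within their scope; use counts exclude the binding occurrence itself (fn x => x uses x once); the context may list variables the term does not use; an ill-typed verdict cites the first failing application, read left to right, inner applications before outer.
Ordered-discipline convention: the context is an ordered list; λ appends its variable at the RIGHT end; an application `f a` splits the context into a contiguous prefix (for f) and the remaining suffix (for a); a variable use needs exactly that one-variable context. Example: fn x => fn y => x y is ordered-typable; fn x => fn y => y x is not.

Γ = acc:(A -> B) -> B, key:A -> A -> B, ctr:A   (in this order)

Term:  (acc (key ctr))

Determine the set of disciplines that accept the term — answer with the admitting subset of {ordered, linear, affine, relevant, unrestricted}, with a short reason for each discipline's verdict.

admitted by: ordered, linear, affine, relevant, unrestricted
use counts: acc: 1×, key: 1×, ctr: 1×
use order (left to right): acc, key, ctr
typing: the term checks, with type B
ordered: ✓, one use each (acc, key, ctr); ordered split holds
linear: ✓, each of acc, key, ctr used exactly once
affine: ✓, no duplicate uses among acc, key, ctr
relevant: ✓, every one of acc, key, ctr appears
unrestricted: ✓, type-checks (B) and nothing is barred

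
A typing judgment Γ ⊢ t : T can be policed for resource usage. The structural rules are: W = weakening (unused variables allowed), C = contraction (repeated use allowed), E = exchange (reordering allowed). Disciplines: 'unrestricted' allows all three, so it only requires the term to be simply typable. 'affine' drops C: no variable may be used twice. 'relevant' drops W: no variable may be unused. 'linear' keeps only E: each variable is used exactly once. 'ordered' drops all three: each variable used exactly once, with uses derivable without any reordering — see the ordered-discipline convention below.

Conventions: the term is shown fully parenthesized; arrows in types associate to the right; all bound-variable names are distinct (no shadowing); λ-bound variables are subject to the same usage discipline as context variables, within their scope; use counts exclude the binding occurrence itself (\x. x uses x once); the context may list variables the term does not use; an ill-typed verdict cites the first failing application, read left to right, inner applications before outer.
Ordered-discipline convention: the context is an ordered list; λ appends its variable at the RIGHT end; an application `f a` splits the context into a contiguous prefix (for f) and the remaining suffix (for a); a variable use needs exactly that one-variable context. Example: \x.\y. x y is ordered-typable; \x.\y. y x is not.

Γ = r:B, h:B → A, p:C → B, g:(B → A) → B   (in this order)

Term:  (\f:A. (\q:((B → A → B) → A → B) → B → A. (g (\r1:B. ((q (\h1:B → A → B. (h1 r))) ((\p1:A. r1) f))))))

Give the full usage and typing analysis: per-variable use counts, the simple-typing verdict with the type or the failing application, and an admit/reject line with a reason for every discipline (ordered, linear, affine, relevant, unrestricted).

use counts: r: 1×; h: 0×; p: 0×; g: 1×; f [bound]: 1×; q [bound]: 1×; r1 [bound]: 1×; h1 [bound]: 1×; p1 [bound]: 0×
order of uses: g, q, h1, r, r1, f
typing: well-typed at A → (((B → A → B) → A → B) → B → A) → B
ordered: ✗, h, p, p1 never used (weakening)
linear: ✗, h, p, p1 never used (weakening)
affine: ✓, no duplicate uses among r, h, p, g, f, q, r1, h1, p1
relevant: ✗, h, p, p1 never used (weakening)
unrestricted: ✓, simply typable at A → (((B → A → B) → A → B) → B → A) → B; W, C, E all held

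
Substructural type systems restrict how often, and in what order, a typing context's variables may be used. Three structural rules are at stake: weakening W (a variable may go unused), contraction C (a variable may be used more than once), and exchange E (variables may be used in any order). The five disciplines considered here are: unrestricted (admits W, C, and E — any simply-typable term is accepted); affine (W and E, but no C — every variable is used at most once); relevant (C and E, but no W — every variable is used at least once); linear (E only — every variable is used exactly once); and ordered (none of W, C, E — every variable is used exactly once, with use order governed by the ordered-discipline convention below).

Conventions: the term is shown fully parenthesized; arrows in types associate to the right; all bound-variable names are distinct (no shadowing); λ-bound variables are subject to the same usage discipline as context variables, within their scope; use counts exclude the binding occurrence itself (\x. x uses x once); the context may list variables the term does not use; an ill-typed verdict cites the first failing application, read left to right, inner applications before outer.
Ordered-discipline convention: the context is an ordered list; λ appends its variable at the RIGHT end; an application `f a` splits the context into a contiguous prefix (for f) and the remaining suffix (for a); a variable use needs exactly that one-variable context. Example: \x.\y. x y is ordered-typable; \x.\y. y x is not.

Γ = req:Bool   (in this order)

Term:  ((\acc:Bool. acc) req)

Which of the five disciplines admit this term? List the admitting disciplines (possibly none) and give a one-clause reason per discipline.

accepted by: ordered, linear, affine, relevant, unrestricted
counts: req: 1×, acc (bound): 1×
use order (left to right): acc, req
typing: well-typed — term : Bool
ordered ✓ (req, acc once each; derivable with no W/C/E)
linear ✓ (exactly-once usage across req, acc)
affine ✓ (no duplicate uses among req, acc)
relevant ✓ (none of req, acc goes unused)
unrestricted ✓ (type-checks (Bool) and nothing is barred)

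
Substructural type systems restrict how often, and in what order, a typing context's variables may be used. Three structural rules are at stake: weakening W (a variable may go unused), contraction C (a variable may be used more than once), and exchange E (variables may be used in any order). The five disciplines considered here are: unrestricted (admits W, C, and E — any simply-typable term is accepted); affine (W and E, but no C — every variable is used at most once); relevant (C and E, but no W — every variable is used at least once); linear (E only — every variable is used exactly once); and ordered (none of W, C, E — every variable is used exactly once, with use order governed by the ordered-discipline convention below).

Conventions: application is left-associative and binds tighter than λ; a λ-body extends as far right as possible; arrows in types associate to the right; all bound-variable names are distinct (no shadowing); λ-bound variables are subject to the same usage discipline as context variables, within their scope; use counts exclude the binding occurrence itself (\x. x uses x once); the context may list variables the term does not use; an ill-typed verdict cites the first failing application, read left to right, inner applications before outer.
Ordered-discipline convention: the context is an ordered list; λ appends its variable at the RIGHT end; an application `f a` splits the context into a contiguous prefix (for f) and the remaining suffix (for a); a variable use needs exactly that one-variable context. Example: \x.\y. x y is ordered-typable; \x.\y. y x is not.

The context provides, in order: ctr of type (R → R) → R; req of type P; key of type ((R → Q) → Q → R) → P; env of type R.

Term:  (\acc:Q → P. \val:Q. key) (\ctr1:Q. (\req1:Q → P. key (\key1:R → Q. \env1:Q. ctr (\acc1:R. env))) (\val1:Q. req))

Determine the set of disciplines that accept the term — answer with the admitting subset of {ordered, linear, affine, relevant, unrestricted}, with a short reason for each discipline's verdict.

accepted by: unrestricted
variable uses: ctr=1, req=1, key=2, env=1, acc (bound)=0, val (bound)=0, ctr1 (bound)=0, req1 (bound)=0, key1 (bound)=0, env1 (bound)=0, acc1 (bound)=0, val1 (bound)=0
uses in reading order: key, key, ctr, env, req
typing: the term checks, with type Q → ((R → Q) → Q → R) → P
ordered: ✗ — key ×2 used more than once (contraction); unused: acc, val, ctr1, req1, key1, env1, acc1, val1 — weakening required
linear: ✗ — key ×2 used more than once (contraction); unused: acc, val, ctr1, req1, key1, env1, acc1, val1 — weakening required
affine: ✗ — key ×2 used more than once (contraction)
relevant: ✗ — unused: acc, val, ctr1, req1, key1, env1, acc1, val1 — weakening required
unrestricted: ✓ — simply typable at Q → ((R → Q) → Q → R) → P; W, C, E all held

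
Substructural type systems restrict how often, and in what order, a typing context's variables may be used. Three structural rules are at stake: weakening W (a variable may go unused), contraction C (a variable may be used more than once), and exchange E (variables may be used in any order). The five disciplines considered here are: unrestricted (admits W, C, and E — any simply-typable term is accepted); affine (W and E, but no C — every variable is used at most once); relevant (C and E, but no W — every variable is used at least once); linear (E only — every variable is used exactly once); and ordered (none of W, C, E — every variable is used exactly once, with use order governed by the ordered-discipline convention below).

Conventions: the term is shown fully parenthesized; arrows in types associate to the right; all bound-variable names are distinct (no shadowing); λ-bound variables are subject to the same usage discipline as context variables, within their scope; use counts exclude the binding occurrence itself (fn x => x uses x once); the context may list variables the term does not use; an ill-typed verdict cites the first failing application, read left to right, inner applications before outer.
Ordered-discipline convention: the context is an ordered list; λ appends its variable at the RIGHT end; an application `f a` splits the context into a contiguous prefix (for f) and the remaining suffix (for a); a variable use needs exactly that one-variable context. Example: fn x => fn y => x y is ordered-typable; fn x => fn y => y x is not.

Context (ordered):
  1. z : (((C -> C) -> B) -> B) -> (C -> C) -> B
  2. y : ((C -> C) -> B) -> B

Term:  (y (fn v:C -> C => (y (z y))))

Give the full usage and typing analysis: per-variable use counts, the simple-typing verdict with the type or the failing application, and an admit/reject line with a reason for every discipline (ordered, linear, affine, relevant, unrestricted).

variable uses: z: 1×; y: 3×; v [bound]: 0×
left-to-right use order: y, y, z, y
typing: the term checks, with type B
ordered: ✗ — y ×3 used more than once (contraction); v left unused
linear: ✗ — y ×3 used more than once (contraction); v left unused
affine: ✗ — y ×3 used more than once (contraction)
relevant: ✗ — v left unused
unrestricted: ✓ — well-typed at B; no restrictions here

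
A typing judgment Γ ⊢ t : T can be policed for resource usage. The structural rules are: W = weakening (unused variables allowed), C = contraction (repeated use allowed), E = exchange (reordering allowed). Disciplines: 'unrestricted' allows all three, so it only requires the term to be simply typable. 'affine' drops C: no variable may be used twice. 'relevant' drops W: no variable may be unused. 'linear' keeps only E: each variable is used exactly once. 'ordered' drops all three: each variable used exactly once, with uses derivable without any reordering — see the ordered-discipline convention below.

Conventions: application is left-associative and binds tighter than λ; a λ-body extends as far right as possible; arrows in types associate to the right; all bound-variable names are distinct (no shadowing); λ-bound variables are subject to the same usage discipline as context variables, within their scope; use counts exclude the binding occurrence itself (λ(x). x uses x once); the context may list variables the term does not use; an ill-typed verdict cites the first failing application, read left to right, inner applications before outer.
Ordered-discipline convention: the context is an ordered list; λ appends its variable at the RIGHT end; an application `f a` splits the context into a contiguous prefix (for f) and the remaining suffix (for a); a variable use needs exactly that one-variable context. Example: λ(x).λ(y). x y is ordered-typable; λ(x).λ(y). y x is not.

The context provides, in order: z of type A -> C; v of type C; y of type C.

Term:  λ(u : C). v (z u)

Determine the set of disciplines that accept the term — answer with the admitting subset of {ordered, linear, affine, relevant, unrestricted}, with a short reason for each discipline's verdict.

admitting disciplines: none
counts: z: 1×, v: 1×, y: 0×, u [bound]: 1×
left-to-right use order: v, z, u
typing: ill-typed: a function awaiting A gets C
ordered ✗ (the type mismatch rejects it)
linear ✗ (not simply typable)
affine ✗ (fails simple typing)
relevant ✗ (a type mismatch blocks all five)
unrestricted ✗ (the type mismatch rejects it)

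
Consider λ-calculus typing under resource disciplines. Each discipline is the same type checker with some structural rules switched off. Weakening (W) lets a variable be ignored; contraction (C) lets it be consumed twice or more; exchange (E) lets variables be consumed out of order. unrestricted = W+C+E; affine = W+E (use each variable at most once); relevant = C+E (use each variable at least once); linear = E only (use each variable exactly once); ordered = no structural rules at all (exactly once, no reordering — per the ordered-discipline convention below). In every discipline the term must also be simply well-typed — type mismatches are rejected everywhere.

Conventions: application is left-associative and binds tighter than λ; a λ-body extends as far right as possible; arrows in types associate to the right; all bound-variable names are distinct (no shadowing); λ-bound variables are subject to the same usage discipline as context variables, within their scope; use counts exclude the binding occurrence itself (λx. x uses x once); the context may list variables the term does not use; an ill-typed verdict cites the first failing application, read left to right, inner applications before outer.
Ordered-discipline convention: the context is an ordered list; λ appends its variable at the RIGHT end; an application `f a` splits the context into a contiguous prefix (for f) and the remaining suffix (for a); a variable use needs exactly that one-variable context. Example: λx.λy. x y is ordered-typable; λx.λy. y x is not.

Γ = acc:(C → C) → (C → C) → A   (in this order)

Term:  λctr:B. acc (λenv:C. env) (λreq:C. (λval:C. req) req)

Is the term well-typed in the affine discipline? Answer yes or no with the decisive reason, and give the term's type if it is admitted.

no — uses contraction: req ×2
variable uses: acc: 1×; ctr (bound): 0×; env (bound): 1×; req (bound): 2×; val (bound): 0×
order of uses: acc, env, req, req
typing: well-typed — term : B → A
across the five disciplines: ordered ✗; linear ✗; affine ✗; relevant ✗; unrestricted ✓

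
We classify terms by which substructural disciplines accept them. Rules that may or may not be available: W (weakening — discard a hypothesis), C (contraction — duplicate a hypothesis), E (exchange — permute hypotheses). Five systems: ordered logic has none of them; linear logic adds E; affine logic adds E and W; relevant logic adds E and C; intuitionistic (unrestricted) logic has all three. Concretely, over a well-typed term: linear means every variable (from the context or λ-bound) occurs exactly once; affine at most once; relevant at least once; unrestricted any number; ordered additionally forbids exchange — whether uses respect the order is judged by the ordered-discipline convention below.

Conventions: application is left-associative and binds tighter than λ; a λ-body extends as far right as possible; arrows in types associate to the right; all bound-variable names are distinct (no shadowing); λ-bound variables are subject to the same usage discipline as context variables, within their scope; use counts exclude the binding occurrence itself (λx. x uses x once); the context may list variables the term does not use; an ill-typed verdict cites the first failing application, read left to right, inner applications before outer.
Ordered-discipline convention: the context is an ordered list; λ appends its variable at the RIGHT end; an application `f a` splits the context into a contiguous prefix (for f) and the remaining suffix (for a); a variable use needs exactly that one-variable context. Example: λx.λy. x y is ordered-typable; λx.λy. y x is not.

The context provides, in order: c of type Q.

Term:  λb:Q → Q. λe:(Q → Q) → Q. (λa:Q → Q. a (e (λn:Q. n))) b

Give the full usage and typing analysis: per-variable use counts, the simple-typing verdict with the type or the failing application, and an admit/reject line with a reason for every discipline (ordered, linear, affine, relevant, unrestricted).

usage: c ×0, b (bound) ×1, e (bound) ×1, a (bound) ×1, n (bound) ×1
uses in reading order: a, e, n, b
typing: well-typed — term : (Q → Q) → ((Q → Q) → Q) → Q
ordered: ✗ — c left unused
linear: ✗ — c left unused
affine: ✓ — no duplicate uses among c, b, e, a, n
relevant: ✗ — c left unused
unrestricted: ✓ — simply typable at (Q → Q) → ((Q → Q) → Q) → Q; W, C, E all held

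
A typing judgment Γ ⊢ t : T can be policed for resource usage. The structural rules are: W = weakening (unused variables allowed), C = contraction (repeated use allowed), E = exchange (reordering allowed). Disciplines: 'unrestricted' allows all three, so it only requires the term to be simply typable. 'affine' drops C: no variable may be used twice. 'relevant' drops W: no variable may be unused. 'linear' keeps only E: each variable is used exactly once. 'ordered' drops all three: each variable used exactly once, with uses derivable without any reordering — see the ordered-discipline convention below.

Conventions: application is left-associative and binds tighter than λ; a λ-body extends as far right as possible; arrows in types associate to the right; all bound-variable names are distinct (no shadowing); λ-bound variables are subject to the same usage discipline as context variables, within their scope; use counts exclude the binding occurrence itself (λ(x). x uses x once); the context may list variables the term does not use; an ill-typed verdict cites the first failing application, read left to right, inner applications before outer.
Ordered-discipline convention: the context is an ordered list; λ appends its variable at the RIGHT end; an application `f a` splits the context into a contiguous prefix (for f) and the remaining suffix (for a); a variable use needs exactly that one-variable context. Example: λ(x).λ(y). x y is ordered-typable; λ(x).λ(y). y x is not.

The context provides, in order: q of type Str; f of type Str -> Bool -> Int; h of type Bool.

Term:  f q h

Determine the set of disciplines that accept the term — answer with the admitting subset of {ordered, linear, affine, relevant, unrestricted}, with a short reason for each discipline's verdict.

accepted by: linear, affine, relevant, unrestricted
use counts: q ×1; f ×1; h ×1
use order (left to right): f, q, h
typing: ✓ — Int
ordered: ✗ — no contiguous prefix/suffix split fits f, q, h
linear: ✓ — q, f, h: one use apiece
affine: ✓ — q, f, h: no repeats, contraction unneeded
relevant: ✓ — none of q, f, h goes unused
unrestricted: ✓ — typability at Int is all that's needed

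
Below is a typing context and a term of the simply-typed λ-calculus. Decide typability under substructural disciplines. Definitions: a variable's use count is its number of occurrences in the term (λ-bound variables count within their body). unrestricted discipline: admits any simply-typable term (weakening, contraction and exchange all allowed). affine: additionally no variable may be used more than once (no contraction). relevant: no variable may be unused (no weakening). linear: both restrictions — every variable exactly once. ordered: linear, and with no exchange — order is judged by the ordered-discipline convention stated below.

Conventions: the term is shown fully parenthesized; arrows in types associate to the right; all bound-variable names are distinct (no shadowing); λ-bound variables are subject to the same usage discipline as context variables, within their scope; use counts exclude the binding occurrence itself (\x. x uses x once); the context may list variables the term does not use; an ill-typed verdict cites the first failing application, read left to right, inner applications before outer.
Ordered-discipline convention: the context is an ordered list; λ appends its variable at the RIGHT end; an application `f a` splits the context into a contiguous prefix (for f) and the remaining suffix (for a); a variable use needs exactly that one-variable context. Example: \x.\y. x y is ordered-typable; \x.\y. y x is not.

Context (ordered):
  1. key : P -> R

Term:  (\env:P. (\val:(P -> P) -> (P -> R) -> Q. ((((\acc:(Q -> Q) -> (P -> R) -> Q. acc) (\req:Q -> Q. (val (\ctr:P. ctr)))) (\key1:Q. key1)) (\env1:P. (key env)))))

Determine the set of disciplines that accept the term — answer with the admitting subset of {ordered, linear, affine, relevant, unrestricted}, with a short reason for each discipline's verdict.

accepted by: affine, unrestricted
variable uses: key: 1, env [bound]: 1, val [bound]: 1, acc [bound]: 1, req [bound]: 0, ctr [bound]: 1, key1 [bound]: 1, env1 [bound]: 0
order of uses: acc, val, ctr, key1, key, env
typing: the term checks, with type P -> ((P -> P) -> (P -> R) -> Q) -> Q
ordered: ✗, unused: req, env1 — weakening required
linear: ✗, unused: req, env1 — weakening required
affine: ✓, at most one use each (key, env, val, acc, req, ctr, key1, env1)
relevant: ✗, unused: req, env1 — weakening required
unrestricted: ✓, well-typed at P -> ((P -> P) -> (P -> R) -> Q) -> Q; no restrictions here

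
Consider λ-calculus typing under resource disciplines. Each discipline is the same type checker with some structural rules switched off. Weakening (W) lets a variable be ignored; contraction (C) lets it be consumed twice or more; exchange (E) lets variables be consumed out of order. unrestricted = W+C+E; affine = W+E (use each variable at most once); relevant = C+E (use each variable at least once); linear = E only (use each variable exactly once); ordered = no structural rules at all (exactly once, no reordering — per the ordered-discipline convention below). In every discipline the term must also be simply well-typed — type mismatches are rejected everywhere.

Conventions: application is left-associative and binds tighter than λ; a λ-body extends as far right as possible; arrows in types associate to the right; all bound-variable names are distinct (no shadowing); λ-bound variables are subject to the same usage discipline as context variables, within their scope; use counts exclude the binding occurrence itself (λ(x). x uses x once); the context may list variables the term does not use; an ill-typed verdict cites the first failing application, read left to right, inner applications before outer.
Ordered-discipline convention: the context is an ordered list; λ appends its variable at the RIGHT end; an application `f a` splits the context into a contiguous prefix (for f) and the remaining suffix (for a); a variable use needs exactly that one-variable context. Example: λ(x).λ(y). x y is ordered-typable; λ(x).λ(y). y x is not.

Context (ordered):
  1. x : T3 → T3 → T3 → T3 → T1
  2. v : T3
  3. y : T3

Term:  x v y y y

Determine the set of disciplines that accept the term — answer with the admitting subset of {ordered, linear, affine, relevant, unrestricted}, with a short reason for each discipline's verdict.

accepted by: relevant, unrestricted
counts: x ×1; v ×1; y ×3
order of uses: x, v, y, y, y
typing: the term checks, with type T1
ordered ✗ (repeated use of y ×3)
linear ✗ (repeated use of y ×3)
affine ✗ (repeated use of y ×3)
relevant ✓ (every one of x, v, y appears)
unrestricted ✓ (simply typable at T1; W, C, E all held)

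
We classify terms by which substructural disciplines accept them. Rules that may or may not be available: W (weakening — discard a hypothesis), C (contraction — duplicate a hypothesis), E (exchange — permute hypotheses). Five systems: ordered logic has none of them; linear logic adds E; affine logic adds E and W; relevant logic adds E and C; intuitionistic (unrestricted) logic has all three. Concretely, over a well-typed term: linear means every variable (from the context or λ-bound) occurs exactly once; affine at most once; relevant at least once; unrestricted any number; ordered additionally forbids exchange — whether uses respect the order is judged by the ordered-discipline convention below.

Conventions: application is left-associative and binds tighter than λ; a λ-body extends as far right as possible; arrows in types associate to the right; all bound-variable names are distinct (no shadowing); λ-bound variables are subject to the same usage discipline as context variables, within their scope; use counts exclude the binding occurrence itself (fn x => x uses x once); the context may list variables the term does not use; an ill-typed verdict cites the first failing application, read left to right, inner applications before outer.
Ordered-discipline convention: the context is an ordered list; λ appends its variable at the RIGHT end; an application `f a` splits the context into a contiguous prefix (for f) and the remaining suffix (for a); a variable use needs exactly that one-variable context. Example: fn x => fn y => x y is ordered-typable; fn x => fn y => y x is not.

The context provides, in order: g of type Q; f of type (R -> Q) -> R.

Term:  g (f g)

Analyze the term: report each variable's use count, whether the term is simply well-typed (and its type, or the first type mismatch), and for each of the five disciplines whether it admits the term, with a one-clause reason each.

use counts: g: 2; f: 1
uses in reading order: g, f, g
typing: ill-typed: argument of type Q where R -> Q is required
ordered: ✗ — a type mismatch blocks all five
linear: ✗ — the type mismatch rejects it
affine: ✗ — not simply typable
relevant: ✗ — fails simple typing
unrestricted: ✗ — a type mismatch blocks all five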